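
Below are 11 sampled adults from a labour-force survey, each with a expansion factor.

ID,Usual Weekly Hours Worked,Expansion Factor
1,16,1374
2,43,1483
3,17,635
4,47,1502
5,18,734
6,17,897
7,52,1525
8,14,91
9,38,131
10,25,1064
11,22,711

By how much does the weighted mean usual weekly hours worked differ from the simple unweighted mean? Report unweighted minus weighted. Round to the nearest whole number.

Unweighted sum = 16 + 43 + 17 + 47 + 18 + 17 + 52 + 14 + 38 + 25 + 22 = 309
Unweighted mean = 309 / 11 = 28.090909
Weighted sum = 16×1374 + 43×1483 + 17×635 + 47×1502 + 18×734 + 17×897 + 52×1525 + 14×91 + 38×131 + 25×1064 + 22×711
  = 21984 + 63769 + 10795 + 70594 + 13212 + 15249 + 79300 + 1274 + 4978 + 26600 + 15642 = 323397
Sum of weights = 10147
Weighted mean = 323397 / 10147 = 31.871193
Difference (unweighted minus weighted) = -3.7802844

-4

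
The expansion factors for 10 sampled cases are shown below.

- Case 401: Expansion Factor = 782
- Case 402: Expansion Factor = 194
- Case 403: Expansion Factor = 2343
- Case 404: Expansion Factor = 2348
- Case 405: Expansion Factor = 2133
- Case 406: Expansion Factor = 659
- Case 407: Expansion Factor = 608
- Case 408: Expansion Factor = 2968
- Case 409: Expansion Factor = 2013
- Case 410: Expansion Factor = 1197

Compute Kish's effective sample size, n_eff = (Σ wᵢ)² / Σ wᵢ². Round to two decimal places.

Σ wᵢ = 782 + 194 + 2343 + 2348 + 2133 + 659 + 608 + 2968 + 2013 + 1197 = 15245
Σ wᵢ² = 611524 + 37636 + 5489649 + 5513104 + 4549689 + 434281 + 369664 + 8809024 + 4052169 + 1432809 = 31299549
n_eff = 15245² / 31299549 = 232410025 / 31299549 = 7.4253474

7.43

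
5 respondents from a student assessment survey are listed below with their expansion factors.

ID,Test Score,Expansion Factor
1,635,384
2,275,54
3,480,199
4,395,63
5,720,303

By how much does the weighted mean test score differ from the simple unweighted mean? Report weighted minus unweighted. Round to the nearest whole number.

94

Unweighted sum = 635 + 275 + 480 + 395 + 720 = 2505
Unweighted mean = 2505 / 5 = 501
Weighted sum = 635×384 + 275×54 + 480×199 + 395×63 + 720×303
  = 243840 + 14850 + 95520 + 24885 + 218160 = 597255
Sum of weights = 384 + 54 + 199 + 63 + 303 = 1003
Weighted mean = 597255 / 1003 = 595.46859
Difference (weighted minus unweighted) = 94.468594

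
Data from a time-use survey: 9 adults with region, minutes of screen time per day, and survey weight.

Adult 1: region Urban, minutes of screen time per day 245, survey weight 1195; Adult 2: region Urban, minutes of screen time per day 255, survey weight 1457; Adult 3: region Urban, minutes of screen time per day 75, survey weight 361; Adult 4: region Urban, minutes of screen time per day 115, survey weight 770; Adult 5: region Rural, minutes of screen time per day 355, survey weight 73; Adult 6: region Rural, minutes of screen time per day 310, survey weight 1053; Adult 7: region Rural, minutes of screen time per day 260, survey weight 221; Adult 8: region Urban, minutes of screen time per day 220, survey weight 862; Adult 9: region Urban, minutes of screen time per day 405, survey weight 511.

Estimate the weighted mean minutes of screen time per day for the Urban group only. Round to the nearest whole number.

228

Urban rows: 1, 2, 3, 4, 8, 9
Weighted sum = 245×1195 + 255×1457 + 75×361 + 115×770 + 220×862 + 405×511
  = 1176530
Sum of weights = 1195 + 1457 + 361 + 770 + 862 + 511 = 5156
Weighted mean = 1176530 / 5156 = 228.18658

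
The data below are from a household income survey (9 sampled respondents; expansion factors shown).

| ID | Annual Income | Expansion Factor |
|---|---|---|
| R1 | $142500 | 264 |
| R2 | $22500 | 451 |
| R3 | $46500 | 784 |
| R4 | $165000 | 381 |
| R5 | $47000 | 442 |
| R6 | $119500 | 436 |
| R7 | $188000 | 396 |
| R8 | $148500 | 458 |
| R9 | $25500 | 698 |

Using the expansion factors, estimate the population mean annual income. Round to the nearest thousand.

88000

Weighted sum = 142500×264 + 22500×451 + 46500×784 + 165000×381 + 47000×442 + 119500×436 + 188000×396 + 148500×458 + 25500×698
  = 37620000 + 10147500 + 36456000 + 62865000 + 20774000 + 52102000 + 74448000 + 68013000 + 17799000 = 380224500
Sum of weights = 264 + 451 + 784 + 381 + 442 + 436 + 396 + 458 + 698 = 4310
Weighted mean = 380224500 / 4310 = 88219.142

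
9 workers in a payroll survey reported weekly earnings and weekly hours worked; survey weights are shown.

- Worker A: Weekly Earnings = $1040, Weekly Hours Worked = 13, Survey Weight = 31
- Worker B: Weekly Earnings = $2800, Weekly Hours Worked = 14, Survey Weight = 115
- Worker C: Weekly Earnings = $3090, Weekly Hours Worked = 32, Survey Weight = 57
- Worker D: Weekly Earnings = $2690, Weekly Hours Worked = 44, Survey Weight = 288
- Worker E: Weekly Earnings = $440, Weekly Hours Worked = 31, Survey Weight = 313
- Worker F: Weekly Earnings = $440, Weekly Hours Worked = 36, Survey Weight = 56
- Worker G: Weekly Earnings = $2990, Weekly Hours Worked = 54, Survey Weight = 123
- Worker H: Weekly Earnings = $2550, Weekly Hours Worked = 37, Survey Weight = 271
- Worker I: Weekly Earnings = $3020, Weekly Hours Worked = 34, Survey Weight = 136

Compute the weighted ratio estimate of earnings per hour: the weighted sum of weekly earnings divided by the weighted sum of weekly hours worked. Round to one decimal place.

Σ wᵢ·y = 1040×31 + 2800×115 + 3090×57 + 2690×288 + 440×313 + 440×56 + 2990×123 + 2550×271 + 3020×136
  = 2936990
Σ wᵢ·x = 13×31 + 14×115 + 32×57 + 44×288 + 31×313 + 36×56 + 54×123 + 37×271 + 34×136
  = 49521
Ratio = 2936990 / 49521 = 59.30797

59.3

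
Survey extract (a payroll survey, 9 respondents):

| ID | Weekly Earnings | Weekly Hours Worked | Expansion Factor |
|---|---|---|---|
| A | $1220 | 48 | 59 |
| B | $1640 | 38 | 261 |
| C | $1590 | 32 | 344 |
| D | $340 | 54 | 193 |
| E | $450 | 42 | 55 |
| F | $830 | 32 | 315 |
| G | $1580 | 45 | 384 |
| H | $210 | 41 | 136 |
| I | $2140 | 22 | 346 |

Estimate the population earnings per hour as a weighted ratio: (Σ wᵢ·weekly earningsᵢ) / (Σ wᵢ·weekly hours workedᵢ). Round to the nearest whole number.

36

Σ wᵢ·y = 2774520
Σ wᵢ·x = 48×59 + 38×261 + 32×344 + 54×193 + 42×55 + 32×315 + 45×384 + 41×136 + 22×346
  = 77038
Ratio = 2774520 / 77038 = 36.014954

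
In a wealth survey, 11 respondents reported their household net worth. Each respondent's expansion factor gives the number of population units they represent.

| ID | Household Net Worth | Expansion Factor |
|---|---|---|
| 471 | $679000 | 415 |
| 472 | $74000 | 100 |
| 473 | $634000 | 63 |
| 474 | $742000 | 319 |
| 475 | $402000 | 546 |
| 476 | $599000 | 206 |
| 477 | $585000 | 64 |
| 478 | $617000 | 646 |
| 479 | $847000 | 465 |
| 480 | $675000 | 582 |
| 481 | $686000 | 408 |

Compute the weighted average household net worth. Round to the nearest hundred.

Weighted sum = 679000×415 + 74000×100 + 634000×63 + 742000×319 + 402000×546 + 599000×206 + 585000×64 + 617000×646 + 847000×465 + 675000×582 + 686000×408
  = 281785000 + 7400000 + 39942000 + 236698000 + 219492000 + 123394000 + 37440000 + 398582000 + 393855000 + 392850000 + 279888000 = 2411326000
Sum of weights = 415 + 100 + 63 + 319 + 546 + 206 + 64 + 646 + 465 + 582 + 408 = 3814
Weighted mean = 2411326000 / 3814 = 632230.2

632200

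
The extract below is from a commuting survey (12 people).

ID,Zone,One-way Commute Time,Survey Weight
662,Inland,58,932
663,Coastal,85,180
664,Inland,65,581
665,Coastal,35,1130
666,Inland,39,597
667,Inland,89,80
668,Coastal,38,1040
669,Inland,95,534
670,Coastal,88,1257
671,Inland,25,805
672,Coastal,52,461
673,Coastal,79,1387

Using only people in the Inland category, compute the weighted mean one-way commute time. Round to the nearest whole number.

55

Inland rows: 662, 664, 666, 667, 669, 671
Weighted sum = 58×932 + 65×581 + 39×597 + 89×80 + 95×534 + 25×805
  = 54056 + 37765 + 23283 + 7120 + 50730 + 20125 = 193079
Sum of weights = 932 + 581 + 597 + 80 + 534 + 805 = 3529
Weighted mean = 193079 / 3529 = 54.7121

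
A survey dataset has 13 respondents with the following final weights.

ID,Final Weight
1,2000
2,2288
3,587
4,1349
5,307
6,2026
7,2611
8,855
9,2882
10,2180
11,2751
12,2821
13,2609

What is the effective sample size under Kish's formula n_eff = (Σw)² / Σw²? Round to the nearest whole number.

11

Σ wᵢ = 25266
Σ wᵢ² = 58537832
n_eff = 25266² / 58537832 = 638370756 / 58537832 = 10.905268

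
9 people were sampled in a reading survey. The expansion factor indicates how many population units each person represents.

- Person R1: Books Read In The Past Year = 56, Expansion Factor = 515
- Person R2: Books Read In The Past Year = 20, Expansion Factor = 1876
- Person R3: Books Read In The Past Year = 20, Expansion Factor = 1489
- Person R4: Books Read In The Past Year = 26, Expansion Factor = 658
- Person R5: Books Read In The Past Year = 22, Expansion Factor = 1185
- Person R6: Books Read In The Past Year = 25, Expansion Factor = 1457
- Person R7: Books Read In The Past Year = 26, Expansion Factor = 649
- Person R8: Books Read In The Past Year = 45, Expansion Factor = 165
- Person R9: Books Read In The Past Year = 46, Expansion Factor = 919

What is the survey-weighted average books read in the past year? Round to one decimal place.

Weighted sum = 56×515 + 20×1876 + 20×1489 + 26×658 + 22×1185 + 25×1457 + 26×649 + 45×165 + 46×919
  = 28840 + 37520 + 29780 + 17108 + 26070 + 36425 + 16874 + 7425 + 42274 = 242316
Sum of weights = 515 + 1876 + 1489 + 658 + 1185 + 1457 + 649 + 165 + 919 = 8913
Weighted mean = 242316 / 8913 = 27.186806

27.2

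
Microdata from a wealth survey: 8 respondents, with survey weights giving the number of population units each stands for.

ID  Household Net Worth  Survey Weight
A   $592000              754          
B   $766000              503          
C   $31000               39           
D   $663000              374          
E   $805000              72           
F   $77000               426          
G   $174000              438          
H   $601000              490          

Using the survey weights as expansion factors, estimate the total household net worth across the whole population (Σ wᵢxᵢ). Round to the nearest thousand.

Weighted total = 592000×754 + 766000×503 + 31000×39 + 663000×374 + 805000×72 + 77000×426 + 174000×438 + 601000×490
  = 446368000 + 385298000 + 1209000 + 247962000 + 57960000 + 32802000 + 76212000 + 294490000 = 1542301000

1542301000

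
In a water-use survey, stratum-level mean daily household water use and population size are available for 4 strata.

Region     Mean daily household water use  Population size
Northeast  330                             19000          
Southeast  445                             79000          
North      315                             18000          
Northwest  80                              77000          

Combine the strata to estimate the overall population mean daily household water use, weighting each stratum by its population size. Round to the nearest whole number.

Σ Nₕ·x̄ₕ = 330×19000 + 445×79000 + 315×18000 + 80×77000
  = 6270000 + 35155000 + 5670000 + 6160000 = 53255000
Σ Nₕ = 19000 + 79000 + 18000 + 77000 = 193000
Overall mean = 53255000 / 193000 = 275.93264

276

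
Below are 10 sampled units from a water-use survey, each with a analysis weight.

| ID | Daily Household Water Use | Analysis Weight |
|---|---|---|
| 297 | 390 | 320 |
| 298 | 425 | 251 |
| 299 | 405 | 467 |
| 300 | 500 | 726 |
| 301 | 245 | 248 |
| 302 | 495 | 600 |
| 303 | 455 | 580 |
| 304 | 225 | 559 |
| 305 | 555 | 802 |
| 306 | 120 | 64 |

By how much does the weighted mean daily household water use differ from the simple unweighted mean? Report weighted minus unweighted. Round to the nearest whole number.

48

Unweighted sum = 390 + 425 + 405 + 500 + 245 + 495 + 455 + 225 + 555 + 120 = 3815
Unweighted mean = 3815 / 10 = 381.5
Weighted sum = 390×320 + 425×251 + 405×467 + 500×726 + 245×248 + 495×600 + 455×580 + 225×559 + 555×802 + 120×64
  = 124800 + 106675 + 189135 + 363000 + 60760 + 297000 + 263900 + 125775 + 445110 + 7680 = 1983835
Sum of weights = 320 + 251 + 467 + 726 + 248 + 600 + 580 + 559 + 802 + 64 = 4617
Weighted mean = 1983835 / 4617 = 429.68053
Difference (weighted minus unweighted) = 48.180528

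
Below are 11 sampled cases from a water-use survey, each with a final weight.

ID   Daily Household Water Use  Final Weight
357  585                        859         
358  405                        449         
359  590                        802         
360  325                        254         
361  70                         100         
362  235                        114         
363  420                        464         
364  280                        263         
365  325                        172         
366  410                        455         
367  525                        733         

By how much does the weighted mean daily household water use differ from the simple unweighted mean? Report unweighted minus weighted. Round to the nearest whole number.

-86

Unweighted sum = 585 + 405 + 590 + 325 + 70 + 235 + 420 + 280 + 325 + 410 + 525 = 4170
Unweighted mean = 4170 / 11 = 379.09091
Weighted sum = 585×859 + 405×449 + 590×802 + 325×254 + 70×100 + 235×114 + 420×464 + 280×263 + 325×172 + 410×455 + 525×733
  = 502515 + 181845 + 473180 + 82550 + 7000 + 26790 + 194880 + 73640 + 55900 + 186550 + 384825 = 2169675
Sum of weights = 859 + 449 + 802 + 254 + 100 + 114 + 464 + 263 + 172 + 455 + 733 = 4665
Weighted mean = 2169675 / 4665 = 465.09646
Difference (unweighted minus weighted) = -86.005554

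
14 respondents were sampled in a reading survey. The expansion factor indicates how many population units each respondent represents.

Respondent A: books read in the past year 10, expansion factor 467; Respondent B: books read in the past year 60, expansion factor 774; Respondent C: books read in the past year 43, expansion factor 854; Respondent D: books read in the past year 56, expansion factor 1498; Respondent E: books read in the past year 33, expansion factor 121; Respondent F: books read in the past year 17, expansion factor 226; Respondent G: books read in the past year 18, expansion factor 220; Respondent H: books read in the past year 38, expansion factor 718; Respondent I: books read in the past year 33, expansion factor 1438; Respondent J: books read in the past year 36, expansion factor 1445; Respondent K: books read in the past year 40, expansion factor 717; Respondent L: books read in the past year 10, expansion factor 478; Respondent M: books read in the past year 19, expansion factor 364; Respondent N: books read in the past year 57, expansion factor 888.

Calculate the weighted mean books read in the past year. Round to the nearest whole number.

Weighted sum = 401265
Sum of weights = 10208
Weighted mean = 401265 / 10208 = 39.308875

39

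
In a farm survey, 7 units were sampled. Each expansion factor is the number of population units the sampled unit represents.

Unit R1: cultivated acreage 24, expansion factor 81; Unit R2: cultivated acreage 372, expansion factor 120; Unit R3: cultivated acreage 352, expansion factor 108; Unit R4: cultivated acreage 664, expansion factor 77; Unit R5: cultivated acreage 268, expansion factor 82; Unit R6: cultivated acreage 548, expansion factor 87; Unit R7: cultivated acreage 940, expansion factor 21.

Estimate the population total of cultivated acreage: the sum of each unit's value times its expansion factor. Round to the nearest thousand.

225000

Weighted total = 24×81 + 372×120 + 352×108 + 664×77 + 268×82 + 548×87 + 940×21
  = 225120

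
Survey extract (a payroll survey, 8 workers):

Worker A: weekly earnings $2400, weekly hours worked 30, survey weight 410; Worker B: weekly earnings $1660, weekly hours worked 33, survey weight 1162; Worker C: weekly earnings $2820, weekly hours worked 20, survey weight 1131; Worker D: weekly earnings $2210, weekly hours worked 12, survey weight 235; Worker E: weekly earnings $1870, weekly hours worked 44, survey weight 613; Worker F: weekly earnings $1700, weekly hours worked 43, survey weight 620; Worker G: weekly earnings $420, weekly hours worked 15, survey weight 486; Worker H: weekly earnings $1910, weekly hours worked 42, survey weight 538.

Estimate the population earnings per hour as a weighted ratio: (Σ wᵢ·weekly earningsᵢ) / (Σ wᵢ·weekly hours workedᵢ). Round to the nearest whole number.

63

Σ wᵢ·y = 10053700
Σ wᵢ·x = 30×410 + 33×1162 + 20×1131 + 12×235 + 44×613 + 43×620 + 15×486 + 42×538
  = 12300 + 38346 + 22620 + 2820 + 26972 + 26660 + 7290 + 22596 = 159604
Ratio = 10053700 / 159604 = 62.991529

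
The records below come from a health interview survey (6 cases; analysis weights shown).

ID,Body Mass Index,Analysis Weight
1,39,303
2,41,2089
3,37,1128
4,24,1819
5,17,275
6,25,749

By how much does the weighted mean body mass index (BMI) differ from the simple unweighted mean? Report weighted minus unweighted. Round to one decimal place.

Unweighted sum = 39 + 41 + 37 + 24 + 17 + 25 = 183
Unweighted mean = 183 / 6 = 30.5
Weighted sum = 39×303 + 41×2089 + 37×1128 + 24×1819 + 17×275 + 25×749
  = 206258
Sum of weights = 6363
Weighted mean = 206258 / 6363 = 32.415213
Difference (weighted minus unweighted) = 1.9152129

1.9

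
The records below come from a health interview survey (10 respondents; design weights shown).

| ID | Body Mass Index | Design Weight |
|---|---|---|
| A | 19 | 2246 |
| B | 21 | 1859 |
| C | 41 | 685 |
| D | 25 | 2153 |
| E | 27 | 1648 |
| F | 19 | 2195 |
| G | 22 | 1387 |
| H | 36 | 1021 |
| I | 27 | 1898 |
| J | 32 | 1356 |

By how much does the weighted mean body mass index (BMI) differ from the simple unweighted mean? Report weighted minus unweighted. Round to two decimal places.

Unweighted sum = 269
Unweighted mean = 269 / 10 = 26.9
Weighted sum = 19×2246 + 21×1859 + 41×685 + 25×2153 + 27×1648 + 19×2195 + 22×1387 + 36×1021 + 27×1898 + 32×1356
  = 42674 + 39039 + 28085 + 53825 + 44496 + 41705 + 30514 + 36756 + 51246 + 43392 = 411732
Sum of weights = 2246 + 1859 + 685 + 2153 + 1648 + 2195 + 1387 + 1021 + 1898 + 1356 = 16448
Weighted mean = 411732 / 16448 = 25.032344
Difference (weighted minus unweighted) = -1.8676556

-1.87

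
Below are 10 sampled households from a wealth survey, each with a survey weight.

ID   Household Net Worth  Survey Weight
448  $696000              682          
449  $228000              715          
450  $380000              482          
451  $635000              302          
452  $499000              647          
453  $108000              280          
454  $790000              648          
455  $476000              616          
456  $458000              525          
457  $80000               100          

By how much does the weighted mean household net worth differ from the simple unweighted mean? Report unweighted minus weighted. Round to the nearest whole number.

Unweighted sum = 696000 + 228000 + 380000 + 635000 + 499000 + 108000 + 790000 + 476000 + 458000 + 80000 = 4350000
Unweighted mean = 4350000 / 10 = 435000
Weighted sum = 696000×682 + 228000×715 + 380000×482 + 635000×302 + 499000×647 + 108000×280 + 790000×648 + 476000×616 + 458000×525 + 80000×100
  = 2419301000
Sum of weights = 682 + 715 + 482 + 302 + 647 + 280 + 648 + 616 + 525 + 100 = 4997
Weighted mean = 2419301000 / 4997 = 484150.69
Difference (unweighted minus weighted) = -49150.69

-49151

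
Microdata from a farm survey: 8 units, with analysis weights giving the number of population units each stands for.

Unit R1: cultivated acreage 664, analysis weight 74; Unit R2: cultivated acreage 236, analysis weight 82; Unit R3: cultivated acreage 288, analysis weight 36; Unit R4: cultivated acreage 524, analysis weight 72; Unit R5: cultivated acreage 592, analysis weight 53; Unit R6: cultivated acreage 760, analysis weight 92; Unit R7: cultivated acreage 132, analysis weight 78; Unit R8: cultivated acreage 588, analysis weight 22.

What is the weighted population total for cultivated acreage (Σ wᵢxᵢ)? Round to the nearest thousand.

Weighted total = 664×74 + 236×82 + 288×36 + 524×72 + 592×53 + 760×92 + 132×78 + 588×22
  = 49136 + 19352 + 10368 + 37728 + 31376 + 69920 + 10296 + 12936 = 241112

241000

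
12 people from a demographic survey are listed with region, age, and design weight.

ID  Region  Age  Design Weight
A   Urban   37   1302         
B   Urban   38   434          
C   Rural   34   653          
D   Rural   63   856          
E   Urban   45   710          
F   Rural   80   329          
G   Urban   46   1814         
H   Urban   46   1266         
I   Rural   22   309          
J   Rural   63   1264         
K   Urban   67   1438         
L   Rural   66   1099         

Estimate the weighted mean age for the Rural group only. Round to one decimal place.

Rural rows: C, D, F, I, J, L
Weighted sum = 34×653 + 63×856 + 80×329 + 22×309 + 63×1264 + 66×1099
  = 22202 + 53928 + 26320 + 6798 + 79632 + 72534 = 261414
Sum of weights = 653 + 856 + 329 + 309 + 1264 + 1099 = 4510
Weighted mean = 261414 / 4510 = 57.963193

58.0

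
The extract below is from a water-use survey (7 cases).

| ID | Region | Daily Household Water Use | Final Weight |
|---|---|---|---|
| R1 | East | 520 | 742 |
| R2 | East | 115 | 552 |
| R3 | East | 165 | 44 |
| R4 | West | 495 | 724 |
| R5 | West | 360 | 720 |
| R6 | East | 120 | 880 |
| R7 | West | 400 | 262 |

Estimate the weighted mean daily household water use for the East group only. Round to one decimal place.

East rows: R1, R2, R3, R6
Weighted sum = 520×742 + 115×552 + 165×44 + 120×880
  = 562180
Sum of weights = 742 + 552 + 44 + 880 = 2218
Weighted mean = 562180 / 2218 = 253.46258

253.5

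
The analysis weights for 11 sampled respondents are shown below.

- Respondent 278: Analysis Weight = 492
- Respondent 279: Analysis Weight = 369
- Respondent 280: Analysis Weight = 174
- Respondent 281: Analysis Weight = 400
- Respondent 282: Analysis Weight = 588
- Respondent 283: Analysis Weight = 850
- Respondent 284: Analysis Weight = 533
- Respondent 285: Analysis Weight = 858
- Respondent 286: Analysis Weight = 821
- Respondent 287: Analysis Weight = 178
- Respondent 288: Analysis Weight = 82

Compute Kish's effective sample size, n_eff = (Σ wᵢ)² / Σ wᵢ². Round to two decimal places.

8.48

Σ wᵢ = 492 + 369 + 174 + 400 + 588 + 850 + 533 + 858 + 821 + 178 + 82 = 5345
Σ wᵢ² = 3369447
n_eff = 5345² / 3369447 = 28569025 / 3369447 = 8.4788468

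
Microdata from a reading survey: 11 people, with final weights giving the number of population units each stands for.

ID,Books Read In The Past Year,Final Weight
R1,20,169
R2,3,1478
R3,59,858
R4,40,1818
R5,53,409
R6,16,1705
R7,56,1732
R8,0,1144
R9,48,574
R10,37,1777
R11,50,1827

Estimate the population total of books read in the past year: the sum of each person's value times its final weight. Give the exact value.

461756

Weighted total = 20×169 + 3×1478 + 59×858 + 40×1818 + 53×409 + 16×1705 + 56×1732 + 0×1144 + 48×574 + 37×1777 + 50×1827
  = 3380 + 4434 + 50622 + 72720 + 21677 + 27280 + 96992 + 0 + 27552 + 65749 + 91350 = 461756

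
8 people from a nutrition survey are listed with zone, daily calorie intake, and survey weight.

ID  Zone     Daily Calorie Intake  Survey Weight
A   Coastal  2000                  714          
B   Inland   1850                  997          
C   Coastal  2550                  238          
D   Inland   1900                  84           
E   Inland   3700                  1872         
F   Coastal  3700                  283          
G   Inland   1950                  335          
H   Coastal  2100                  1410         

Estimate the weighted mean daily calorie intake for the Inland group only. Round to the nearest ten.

Inland rows: B, D, E, G
Weighted sum = 9583700
Sum of weights = 3288
Weighted mean = 9583700 / 3288 = 2914.7506

2910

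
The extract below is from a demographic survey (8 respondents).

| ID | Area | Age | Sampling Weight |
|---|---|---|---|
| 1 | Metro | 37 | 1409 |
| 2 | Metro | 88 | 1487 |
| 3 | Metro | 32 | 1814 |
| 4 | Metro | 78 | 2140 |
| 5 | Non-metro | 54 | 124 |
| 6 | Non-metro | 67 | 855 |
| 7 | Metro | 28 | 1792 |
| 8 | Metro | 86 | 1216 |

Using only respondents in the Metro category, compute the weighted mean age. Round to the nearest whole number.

57

Metro rows: 1, 2, 3, 4, 7, 8
Weighted sum = 37×1409 + 88×1487 + 32×1814 + 78×2140 + 28×1792 + 86×1216
  = 52133 + 130856 + 58048 + 166920 + 50176 + 104576 = 562709
Sum of weights = 1409 + 1487 + 1814 + 2140 + 1792 + 1216 = 9858
Weighted mean = 562709 / 9858 = 57.081457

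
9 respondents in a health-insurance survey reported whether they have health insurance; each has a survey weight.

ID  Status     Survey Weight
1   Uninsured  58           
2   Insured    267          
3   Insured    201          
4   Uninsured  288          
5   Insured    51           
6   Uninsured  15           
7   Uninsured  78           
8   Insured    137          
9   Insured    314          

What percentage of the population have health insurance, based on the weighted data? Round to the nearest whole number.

Sum of weights for 'Insured' = 267 + 201 + 51 + 137 + 314 = 970
Total weight = 58 + 267 + 201 + 288 + 51 + 15 + 78 + 137 + 314 = 1409
Weighted proportion = 970 / 1409 = 0.68843151 → 68.843151%

69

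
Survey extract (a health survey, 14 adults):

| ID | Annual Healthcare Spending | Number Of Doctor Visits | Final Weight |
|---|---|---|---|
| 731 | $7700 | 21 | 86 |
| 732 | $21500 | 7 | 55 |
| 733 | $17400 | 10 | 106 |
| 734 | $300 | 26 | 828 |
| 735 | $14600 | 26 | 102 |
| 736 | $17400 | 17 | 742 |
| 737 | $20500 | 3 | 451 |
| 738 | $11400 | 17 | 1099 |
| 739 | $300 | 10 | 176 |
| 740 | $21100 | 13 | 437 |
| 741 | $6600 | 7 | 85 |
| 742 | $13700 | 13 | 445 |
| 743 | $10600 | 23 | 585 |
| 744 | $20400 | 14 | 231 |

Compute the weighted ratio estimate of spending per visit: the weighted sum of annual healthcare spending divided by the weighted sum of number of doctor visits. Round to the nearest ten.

Σ wᵢ·y = 66956000
Σ wᵢ·x = 90591
Ratio = 66956000 / 90591 = 739.10212

740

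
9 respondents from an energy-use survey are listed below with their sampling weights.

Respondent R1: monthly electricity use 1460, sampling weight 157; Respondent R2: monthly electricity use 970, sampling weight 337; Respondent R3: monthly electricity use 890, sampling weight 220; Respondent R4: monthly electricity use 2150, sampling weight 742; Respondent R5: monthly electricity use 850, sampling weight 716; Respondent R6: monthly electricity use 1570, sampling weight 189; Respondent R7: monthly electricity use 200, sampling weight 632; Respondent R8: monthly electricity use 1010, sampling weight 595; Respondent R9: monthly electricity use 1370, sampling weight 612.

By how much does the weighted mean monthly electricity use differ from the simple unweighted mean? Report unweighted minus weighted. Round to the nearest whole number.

16

Unweighted sum = 1460 + 970 + 890 + 2150 + 850 + 1570 + 200 + 1010 + 1370 = 10470
Unweighted mean = 10470 / 9 = 1163.3333
Weighted sum = 1460×157 + 970×337 + 890×220 + 2150×742 + 850×716 + 1570×189 + 200×632 + 1010×595 + 1370×612
  = 229220 + 326890 + 195800 + 1595300 + 608600 + 296730 + 126400 + 600950 + 838440 = 4818330
Sum of weights = 157 + 337 + 220 + 742 + 716 + 189 + 632 + 595 + 612 = 4200
Weighted mean = 4818330 / 4200 = 1147.2214
Difference (unweighted minus weighted) = 16.111905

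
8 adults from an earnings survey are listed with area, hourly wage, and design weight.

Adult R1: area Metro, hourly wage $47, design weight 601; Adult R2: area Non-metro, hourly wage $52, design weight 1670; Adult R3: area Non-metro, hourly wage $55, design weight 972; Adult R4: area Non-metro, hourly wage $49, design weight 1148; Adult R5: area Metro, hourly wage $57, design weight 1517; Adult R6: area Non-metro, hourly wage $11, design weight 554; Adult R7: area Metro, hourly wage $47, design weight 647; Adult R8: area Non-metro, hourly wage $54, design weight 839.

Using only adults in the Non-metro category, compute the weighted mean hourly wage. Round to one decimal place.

Non-metro rows: R2, R3, R4, R6, R8
Weighted sum = 52×1670 + 55×972 + 49×1148 + 11×554 + 54×839
  = 86840 + 53460 + 56252 + 6094 + 45306 = 247952
Sum of weights = 1670 + 972 + 1148 + 554 + 839 = 5183
Weighted mean = 247952 / 5183 = 47.839475

47.8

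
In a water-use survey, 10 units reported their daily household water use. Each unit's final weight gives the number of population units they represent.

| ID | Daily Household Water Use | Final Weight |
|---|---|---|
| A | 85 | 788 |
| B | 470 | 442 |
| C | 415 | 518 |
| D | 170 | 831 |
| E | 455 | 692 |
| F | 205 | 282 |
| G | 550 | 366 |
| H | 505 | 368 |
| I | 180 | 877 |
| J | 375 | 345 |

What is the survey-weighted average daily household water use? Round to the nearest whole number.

Weighted sum = 85×788 + 470×442 + 415×518 + 170×831 + 455×692 + 205×282 + 550×366 + 505×368 + 180×877 + 375×345
  = 66980 + 207740 + 214970 + 141270 + 314860 + 57810 + 201300 + 185840 + 157860 + 129375 = 1678005
Sum of weights = 5509
Weighted mean = 1678005 / 5509 = 304.59339

305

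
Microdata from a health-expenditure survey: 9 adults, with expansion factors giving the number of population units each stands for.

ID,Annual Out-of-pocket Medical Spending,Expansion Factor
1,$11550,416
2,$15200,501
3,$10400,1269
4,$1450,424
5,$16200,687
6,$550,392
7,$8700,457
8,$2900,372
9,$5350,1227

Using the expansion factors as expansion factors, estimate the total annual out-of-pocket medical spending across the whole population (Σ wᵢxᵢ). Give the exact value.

Weighted total = 11550×416 + 15200×501 + 10400×1269 + 1450×424 + 16200×687 + 550×392 + 8700×457 + 2900×372 + 5350×1227
  = 49196550

49196550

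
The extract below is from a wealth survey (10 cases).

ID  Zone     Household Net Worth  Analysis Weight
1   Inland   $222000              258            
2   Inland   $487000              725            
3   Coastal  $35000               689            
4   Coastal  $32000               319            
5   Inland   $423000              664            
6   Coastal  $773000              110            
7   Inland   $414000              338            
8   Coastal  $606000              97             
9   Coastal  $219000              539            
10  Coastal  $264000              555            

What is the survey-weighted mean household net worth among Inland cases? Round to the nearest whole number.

418718

Inland rows: 1, 2, 5, 7
Weighted sum = 222000×258 + 487000×725 + 423000×664 + 414000×338
  = 831155000
Sum of weights = 1985
Weighted mean = 831155000 / 1985 = 418717.88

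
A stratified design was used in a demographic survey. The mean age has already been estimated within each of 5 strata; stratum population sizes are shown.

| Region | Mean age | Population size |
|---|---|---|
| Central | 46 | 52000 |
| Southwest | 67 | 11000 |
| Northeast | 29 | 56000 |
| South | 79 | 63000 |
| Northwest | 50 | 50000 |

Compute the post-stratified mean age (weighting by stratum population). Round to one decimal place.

Σ Nₕ·x̄ₕ = 46×52000 + 67×11000 + 29×56000 + 79×63000 + 50×50000
  = 2392000 + 737000 + 1624000 + 4977000 + 2500000 = 12230000
Σ Nₕ = 52000 + 11000 + 56000 + 63000 + 50000 = 232000
Overall mean = 12230000 / 232000 = 52.715517

52.7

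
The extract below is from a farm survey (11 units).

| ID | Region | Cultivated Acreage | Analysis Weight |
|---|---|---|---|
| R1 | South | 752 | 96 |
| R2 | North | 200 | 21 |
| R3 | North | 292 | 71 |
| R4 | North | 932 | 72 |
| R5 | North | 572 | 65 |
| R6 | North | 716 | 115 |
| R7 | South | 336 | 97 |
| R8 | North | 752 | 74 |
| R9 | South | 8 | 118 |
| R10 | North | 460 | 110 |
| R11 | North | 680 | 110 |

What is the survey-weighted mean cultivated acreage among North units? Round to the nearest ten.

620

North rows: R2, R3, R4, R5, R6, R8, R10, R11
Weighted sum = 200×21 + 292×71 + 932×72 + 572×65 + 716×115 + 752×74 + 460×110 + 680×110
  = 4200 + 20732 + 67104 + 37180 + 82340 + 55648 + 50600 + 74800 = 392604
Sum of weights = 21 + 71 + 72 + 65 + 115 + 74 + 110 + 110 = 638
Weighted mean = 392604 / 638 = 615.36677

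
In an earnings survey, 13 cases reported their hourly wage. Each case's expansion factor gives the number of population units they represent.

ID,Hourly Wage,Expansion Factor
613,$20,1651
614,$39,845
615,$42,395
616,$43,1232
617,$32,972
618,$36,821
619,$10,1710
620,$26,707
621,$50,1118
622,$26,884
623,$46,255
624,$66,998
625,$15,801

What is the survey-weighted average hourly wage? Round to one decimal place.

32.3

Weighted sum = 400180
Sum of weights = 12389
Weighted mean = 400180 / 12389 = 32.301235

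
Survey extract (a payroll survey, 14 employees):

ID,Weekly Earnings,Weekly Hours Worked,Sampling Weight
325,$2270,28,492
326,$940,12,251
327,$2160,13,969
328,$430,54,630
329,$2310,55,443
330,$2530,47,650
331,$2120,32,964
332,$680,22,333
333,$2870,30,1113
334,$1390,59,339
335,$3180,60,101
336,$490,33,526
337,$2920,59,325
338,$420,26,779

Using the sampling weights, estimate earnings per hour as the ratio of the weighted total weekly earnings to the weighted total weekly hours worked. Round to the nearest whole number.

52

Σ wᵢ·y = 14175290
Σ wᵢ·x = 272732
Ratio = 14175290 / 272732 = 51.975162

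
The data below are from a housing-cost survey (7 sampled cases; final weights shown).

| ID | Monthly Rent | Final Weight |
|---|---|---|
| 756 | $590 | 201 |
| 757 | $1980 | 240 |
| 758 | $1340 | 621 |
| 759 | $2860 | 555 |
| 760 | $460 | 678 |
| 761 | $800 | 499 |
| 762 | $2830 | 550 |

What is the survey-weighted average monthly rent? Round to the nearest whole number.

Weighted sum = 590×201 + 1980×240 + 1340×621 + 2860×555 + 460×678 + 800×499 + 2830×550
  = 118590 + 475200 + 832140 + 1587300 + 311880 + 399200 + 1556500 = 5280810
Sum of weights = 201 + 240 + 621 + 555 + 678 + 499 + 550 = 3344
Weighted mean = 5280810 / 3344 = 1579.1896

1579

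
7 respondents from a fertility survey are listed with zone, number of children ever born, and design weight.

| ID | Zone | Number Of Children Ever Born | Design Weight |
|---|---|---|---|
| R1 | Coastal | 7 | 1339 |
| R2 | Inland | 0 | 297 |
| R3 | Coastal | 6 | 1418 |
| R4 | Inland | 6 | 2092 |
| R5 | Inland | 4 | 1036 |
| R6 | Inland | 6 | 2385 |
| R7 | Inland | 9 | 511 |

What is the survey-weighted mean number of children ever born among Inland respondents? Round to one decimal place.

Inland rows: R2, R4, R5, R6, R7
Weighted sum = 0×297 + 6×2092 + 4×1036 + 6×2385 + 9×511
  = 0 + 12552 + 4144 + 14310 + 4599 = 35605
Sum of weights = 297 + 2092 + 1036 + 2385 + 511 = 6321
Weighted mean = 35605 / 6321 = 5.6328113

5.6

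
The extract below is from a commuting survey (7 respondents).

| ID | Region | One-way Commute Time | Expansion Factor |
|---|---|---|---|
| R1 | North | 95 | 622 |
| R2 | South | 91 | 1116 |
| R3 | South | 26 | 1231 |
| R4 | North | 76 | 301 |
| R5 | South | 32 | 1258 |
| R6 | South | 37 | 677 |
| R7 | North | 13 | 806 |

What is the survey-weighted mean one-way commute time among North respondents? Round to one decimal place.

53.5

North rows: R1, R4, R7
Weighted sum = 95×622 + 76×301 + 13×806
  = 92444
Sum of weights = 1729
Weighted mean = 92444 / 1729 = 53.466744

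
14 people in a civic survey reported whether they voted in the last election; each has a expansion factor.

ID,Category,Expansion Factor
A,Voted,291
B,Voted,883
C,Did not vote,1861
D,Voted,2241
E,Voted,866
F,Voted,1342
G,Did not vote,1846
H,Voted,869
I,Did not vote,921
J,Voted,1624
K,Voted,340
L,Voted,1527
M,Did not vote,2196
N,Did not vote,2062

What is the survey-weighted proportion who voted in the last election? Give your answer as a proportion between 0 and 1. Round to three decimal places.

Sum of weights for 'Voted' = 291 + 883 + 2241 + 866 + 1342 + 869 + 1624 + 340 + 1527 = 9983
Total weight = 18869
Weighted proportion = 9983 / 18869 = 0.52906884

0.529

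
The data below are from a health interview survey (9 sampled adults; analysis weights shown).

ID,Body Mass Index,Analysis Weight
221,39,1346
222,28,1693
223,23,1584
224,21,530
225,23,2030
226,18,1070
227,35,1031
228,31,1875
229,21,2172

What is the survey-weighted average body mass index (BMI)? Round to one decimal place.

26.5

Weighted sum = 39×1346 + 28×1693 + 23×1584 + 21×530 + 23×2030 + 18×1070 + 35×1031 + 31×1875 + 21×2172
  = 52494 + 47404 + 36432 + 11130 + 46690 + 19260 + 36085 + 58125 + 45612 = 353232
Sum of weights = 1346 + 1693 + 1584 + 530 + 2030 + 1070 + 1031 + 1875 + 2172 = 13331
Weighted mean = 353232 / 13331 = 26.497037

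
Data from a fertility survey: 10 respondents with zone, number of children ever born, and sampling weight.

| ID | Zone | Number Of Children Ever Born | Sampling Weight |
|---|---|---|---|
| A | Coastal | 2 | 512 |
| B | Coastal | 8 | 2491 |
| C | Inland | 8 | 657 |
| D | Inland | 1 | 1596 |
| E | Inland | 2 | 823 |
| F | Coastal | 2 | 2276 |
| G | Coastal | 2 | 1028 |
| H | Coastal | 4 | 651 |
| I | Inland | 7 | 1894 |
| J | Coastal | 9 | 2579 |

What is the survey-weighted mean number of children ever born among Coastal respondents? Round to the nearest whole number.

6

Coastal rows: A, B, F, G, H, J
Weighted sum = 2×512 + 8×2491 + 2×2276 + 2×1028 + 4×651 + 9×2579
  = 1024 + 19928 + 4552 + 2056 + 2604 + 23211 = 53375
Sum of weights = 512 + 2491 + 2276 + 1028 + 651 + 2579 = 9537
Weighted mean = 53375 / 9537 = 5.5966237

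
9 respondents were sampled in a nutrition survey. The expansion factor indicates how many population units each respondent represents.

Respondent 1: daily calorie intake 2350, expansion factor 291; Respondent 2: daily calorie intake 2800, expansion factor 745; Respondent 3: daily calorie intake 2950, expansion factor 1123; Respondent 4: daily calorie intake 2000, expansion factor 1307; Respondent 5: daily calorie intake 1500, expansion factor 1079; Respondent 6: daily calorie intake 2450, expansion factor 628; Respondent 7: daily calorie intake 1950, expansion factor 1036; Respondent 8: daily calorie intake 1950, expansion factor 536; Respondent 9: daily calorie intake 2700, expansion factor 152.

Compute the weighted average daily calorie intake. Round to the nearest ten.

2220

Weighted sum = 2350×291 + 2800×745 + 2950×1123 + 2000×1307 + 1500×1079 + 2450×628 + 1950×1036 + 1950×536 + 2700×152
  = 683850 + 2086000 + 3312850 + 2614000 + 1618500 + 1538600 + 2020200 + 1045200 + 410400 = 15329600
Sum of weights = 6897
Weighted mean = 15329600 / 6897 = 2222.6475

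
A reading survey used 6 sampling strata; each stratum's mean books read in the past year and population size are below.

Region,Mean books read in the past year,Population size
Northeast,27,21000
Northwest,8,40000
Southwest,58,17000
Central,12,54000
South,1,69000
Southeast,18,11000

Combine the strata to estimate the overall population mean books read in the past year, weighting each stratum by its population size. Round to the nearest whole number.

Σ Nₕ·x̄ₕ = 27×21000 + 8×40000 + 58×17000 + 12×54000 + 1×69000 + 18×11000
  = 567000 + 320000 + 986000 + 648000 + 69000 + 198000 = 2788000
Σ Nₕ = 212000
Overall mean = 2788000 / 212000 = 13.150943

13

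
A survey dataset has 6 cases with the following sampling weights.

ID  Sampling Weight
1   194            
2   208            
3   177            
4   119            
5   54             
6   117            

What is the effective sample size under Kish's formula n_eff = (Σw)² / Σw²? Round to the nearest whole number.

5

Σ wᵢ = 869
Σ wᵢ² = 37636 + 43264 + 31329 + 14161 + 2916 + 13689 = 142995
n_eff = 869² / 142995 = 755161 / 142995 = 5.2810308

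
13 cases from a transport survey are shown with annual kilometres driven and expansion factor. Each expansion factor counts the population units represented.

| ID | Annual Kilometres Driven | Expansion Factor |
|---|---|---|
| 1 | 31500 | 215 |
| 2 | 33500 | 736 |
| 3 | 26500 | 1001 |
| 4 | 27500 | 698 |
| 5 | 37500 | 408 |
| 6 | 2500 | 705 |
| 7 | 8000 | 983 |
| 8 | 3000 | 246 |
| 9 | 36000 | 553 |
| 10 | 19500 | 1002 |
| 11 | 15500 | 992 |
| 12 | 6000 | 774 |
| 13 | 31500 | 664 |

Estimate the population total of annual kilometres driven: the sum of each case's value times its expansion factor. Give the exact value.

Weighted total = 183197500

183197500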